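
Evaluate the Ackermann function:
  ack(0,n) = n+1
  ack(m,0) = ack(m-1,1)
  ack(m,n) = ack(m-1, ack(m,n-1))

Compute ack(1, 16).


ack(1, 16) = ack(0, ack(1, 15))
  ack(1, 15) = ack(0, ack(1, 14))
    ack(1, 14) = ack(0, ack(1, 13))
      ack(1, 13) = ack(0, ack(1, 12))
        ack(1, 12) = ack(0, ack(1, 11))
          ack(1, 11) = ack(0, ack(1, 10))
          ack(1, 10) = ack(0, ack(1, 9))
          ack(1, 9) = ack(0, ack(1, 8))
          ack(1, 8) = ack(0, ack(1, 7))
          ack(1, 7) = ack(0, ack(1, 6))
          ack(1, 6) = ack(0, ack(1, 5))
          ack(1, 5) = ack(0, ack(1, 4))
          ack(1, 4) = ack(0, ack(1, 3))
          ack(1, 3) = ack(0, ack(1, 2))
          ack(1, 2) = ack(0, ack(1, 1))
          ack(1, 1) = ack(0, ack(1, 0))
          ack(1, 0) = ack(0, 1)
          ack(0, 1) = 2
            = ack(0, 2)
          ack(0, 2) = 3
            = ack(0, 3)
          ack(0, 3) = 4
            = ack(0, 4)
          ack(0, 4) = 5
            = ack(0, 5)
... (trace truncated)
Result: ack(1, 16) = 18

18


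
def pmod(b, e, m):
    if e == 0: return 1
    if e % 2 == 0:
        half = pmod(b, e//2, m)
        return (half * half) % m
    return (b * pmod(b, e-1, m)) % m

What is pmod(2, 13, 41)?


pmod(2, 13, 41): e is odd, compute pmod(2, 12, 41)
  pmod(2, 12, 41): e is even, compute pmod(2, 6, 41)
    pmod(2, 6, 41): e is even, compute pmod(2, 3, 41)
      pmod(2, 3, 41): e is odd, compute pmod(2, 2, 41)
        pmod(2, 2, 41): e is even, compute pmod(2, 1, 41)
          pmod(2, 1, 41): e is odd, compute pmod(2, 0, 41)
          pmod(2, 0, 41) = 1
          (2 * 1) % 41 = 2
        half=2, (2*2) % 41 = 4
      (2 * 4) % 41 = 8
    half=8, (8*8) % 41 = 23
  half=23, (23*23) % 41 = 37
(2 * 37) % 41 = 33

33


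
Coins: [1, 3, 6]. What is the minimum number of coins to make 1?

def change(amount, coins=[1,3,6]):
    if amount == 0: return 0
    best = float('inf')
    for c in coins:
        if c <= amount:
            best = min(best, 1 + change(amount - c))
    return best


Building up with DP:
change(0) = 0
change(1) = min(1+change(0)=1+0=1) = 1

1


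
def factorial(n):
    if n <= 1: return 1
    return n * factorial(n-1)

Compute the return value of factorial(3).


factorial(3)
= 3 * factorial(2)
= 3 * 2 * factorial(1)
= 3 * 2 * 1
= 6

6


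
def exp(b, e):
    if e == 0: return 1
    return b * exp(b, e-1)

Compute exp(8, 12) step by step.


exp(8, 12)
= 8 * exp(8, 11)
= 8 * 8 * exp(8, 10)
= 8 * 8 * 8 * exp(8, 9)
= 8 * 8 * 8 * 8 * exp(8, 8)
= 8 * 8 * 8 * 8 * 8 * exp(8, 7)
= 8 * 8 * 8 * 8 * 8 * 8 * exp(8, 6)
= 8 * 8 * 8 * 8 * 8 * 8 * 8 * exp(8, 5)
= 8 * 8 * 8 * 8 * 8 * 8 * 8 * 8 * exp(8, 4)
= 8 * 8 * 8 * 8 * 8 * 8 * 8 * 8 * 8 * exp(8, 3)
= 8 * 8 * 8 * 8 * 8 * 8 * 8 * 8 * 8 * 8 * exp(8, 2)
= 8 * 8 * 8 * 8 * 8 * 8 * 8 * 8 * 8 * 8 * 8 * exp(8, 1)
= 8 * 8 * 8 * 8 * 8 * 8 * 8 * 8 * 8 * 8 * 8 * 8 * exp(8, 0)
= 8 * 8 * 8 * 8 * 8 * 8 * 8 * 8 * 8 * 8 * 8 * 8 * 1
= 68719476736

68719476736


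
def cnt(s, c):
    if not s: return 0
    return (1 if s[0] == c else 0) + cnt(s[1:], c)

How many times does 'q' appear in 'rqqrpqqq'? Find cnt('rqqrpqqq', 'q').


s[0]='r' != 'q' -> 0
s[0]='q' == 'q' -> 1
s[0]='q' == 'q' -> 1
s[0]='r' != 'q' -> 0
s[0]='p' != 'q' -> 0
s[0]='q' == 'q' -> 1
s[0]='q' == 'q' -> 1
s[0]='q' == 'q' -> 1
Sum: 0 + 1 + 1 + 0 + 0 + 1 + 1 + 1 = 5

5


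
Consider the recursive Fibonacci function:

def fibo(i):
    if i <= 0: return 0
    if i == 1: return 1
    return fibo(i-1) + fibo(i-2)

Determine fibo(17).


Computing fibo(17) bottom-up:
fibo(0) = 0
fibo(1) = 1
fibo(2) = fibo(1) + fibo(0) = 1 + 0 = 1
fibo(3) = fibo(2) + fibo(1) = 1 + 1 = 2
fibo(4) = fibo(3) + fibo(2) = 2 + 1 = 3
fibo(5) = fibo(4) + fibo(3) = 3 + 2 = 5
fibo(6) = fibo(5) + fibo(4) = 5 + 3 = 8
fibo(7) = fibo(6) + fibo(5) = 8 + 5 = 13
fibo(8) = fibo(7) + fibo(6) = 13 + 8 = 21
fibo(9) = fibo(8) + fibo(7) = 21 + 13 = 34
fibo(10) = fibo(9) + fibo(8) = 34 + 21 = 55
fibo(11) = fibo(10) + fibo(9) = 55 + 34 = 89
fibo(12) = fibo(11) + fibo(10) = 89 + 55 = 144
fibo(13) = fibo(12) + fibo(11) = 144 + 89 = 233
fibo(14) = fibo(13) + fibo(12) = 233 + 144 = 377
fibo(15) = fibo(14) + fibo(13) = 377 + 233 = 610
fibo(16) = fibo(15) + fibo(14) = 610 + 377 = 987
fibo(17) = fibo(16) + fibo(15) = 987 + 610 = 1597

1597


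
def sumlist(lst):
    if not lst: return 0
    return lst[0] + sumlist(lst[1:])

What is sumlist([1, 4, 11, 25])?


sumlist([1, 4, 11, 25]) = 1 + sumlist([4, 11, 25])
sumlist([4, 11, 25]) = 4 + sumlist([11, 25])
sumlist([11, 25]) = 11 + sumlist([25])
sumlist([25]) = 25 + sumlist([])
sumlist([]) = 0  (base case)
Total: 1 + 4 + 11 + 25 + 0 = 41

41


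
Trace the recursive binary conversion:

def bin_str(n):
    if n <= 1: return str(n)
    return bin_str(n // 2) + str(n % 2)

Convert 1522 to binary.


bin_str(1522) = bin_str(761) + '0'
bin_str(761) = bin_str(380) + '1'
bin_str(380) = bin_str(190) + '0'
bin_str(190) = bin_str(95) + '0'
bin_str(95) = bin_str(47) + '1'
bin_str(47) = bin_str(23) + '1'
bin_str(23) = bin_str(11) + '1'
bin_str(11) = bin_str(5) + '1'
bin_str(5) = bin_str(2) + '1'
bin_str(2) = bin_str(1) + '0'
bin_str(1) = '1'  (base case)
Concatenating: '1' + '0' + '1' + '1' + '1' + '1' + '1' + '0' + '0' + '1' + '0' = '10111110010'

10111110010


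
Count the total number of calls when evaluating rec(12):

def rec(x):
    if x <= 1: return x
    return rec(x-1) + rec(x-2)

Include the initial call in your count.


Let C(n) = total calls for rec(n)
C(0) = 1, C(1) = 1
C(2) = 1 + C(1) + C(0) = 1 + 1 + 1 = 3
C(3) = 1 + C(2) + C(1) = 1 + 3 + 1 = 5
C(4) = 1 + C(3) + C(2) = 1 + 5 + 3 = 9
C(5) = 1 + C(4) + C(3) = 1 + 9 + 5 = 15
C(6) = 1 + C(5) + C(4) = 1 + 15 + 9 = 25
C(7) = 1 + C(6) + C(5) = 1 + 25 + 15 = 41
C(8) = 1 + C(7) + C(6) = 1 + 41 + 25 = 67
C(9) = 1 + C(8) + C(7) = 1 + 67 + 41 = 109
C(10) = 1 + C(9) + C(8) = 1 + 109 + 67 = 177
C(11) = 1 + C(10) + C(9) = 1 + 177 + 109 = 287
C(12) = 1 + C(11) + C(10) = 1 + 287 + 177 = 465

465


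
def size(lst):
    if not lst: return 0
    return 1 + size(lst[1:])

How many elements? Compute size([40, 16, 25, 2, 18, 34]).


size([40, 16, 25, 2, 18, 34]) = 1 + size([16, 25, 2, 18, 34])
size([16, 25, 2, 18, 34]) = 1 + size([25, 2, 18, 34])
size([25, 2, 18, 34]) = 1 + size([2, 18, 34])
size([2, 18, 34]) = 1 + size([18, 34])
size([18, 34]) = 1 + size([34])
size([34]) = 1 + size([])
size([]) = 0  (base case)
Unwinding: 1 + 1 + 1 + 1 + 1 + 1 + 0 = 6

6


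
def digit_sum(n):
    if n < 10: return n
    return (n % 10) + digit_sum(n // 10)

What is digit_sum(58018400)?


digit_sum(58018400) = 0 + digit_sum(5801840)
digit_sum(5801840) = 0 + digit_sum(580184)
digit_sum(580184) = 4 + digit_sum(58018)
digit_sum(58018) = 8 + digit_sum(5801)
digit_sum(5801) = 1 + digit_sum(580)
digit_sum(580) = 0 + digit_sum(58)
digit_sum(58) = 8 + digit_sum(5)
digit_sum(5) = 5  (base case)
Total: 0 + 0 + 4 + 8 + 1 + 0 + 8 + 5 = 26

26


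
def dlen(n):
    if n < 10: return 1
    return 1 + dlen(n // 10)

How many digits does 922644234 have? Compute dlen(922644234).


dlen(922644234) = 1 + dlen(92264423)
dlen(92264423) = 1 + dlen(9226442)
dlen(9226442) = 1 + dlen(922644)
dlen(922644) = 1 + dlen(92264)
dlen(92264) = 1 + dlen(9226)
dlen(9226) = 1 + dlen(922)
dlen(922) = 1 + dlen(92)
dlen(92) = 1 + dlen(9)
dlen(9) = 1  (base case: 9 < 10)
Unwinding: 1 + 1 + 1 + 1 + 1 + 1 + 1 + 1 + 1 = 9

9


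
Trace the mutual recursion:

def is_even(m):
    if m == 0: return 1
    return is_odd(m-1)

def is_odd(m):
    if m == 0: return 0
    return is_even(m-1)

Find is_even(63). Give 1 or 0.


is_even(63) = is_odd(62)
is_odd(62) = is_even(61)
is_even(61) = is_odd(60)
is_odd(60) = is_even(59)
is_even(59) = is_odd(58)
is_odd(58) = is_even(57)
is_even(57) = is_odd(56)
is_odd(56) = is_even(55)
is_even(55) = is_odd(54)
is_odd(54) = is_even(53)
is_even(53) = is_odd(52)
is_odd(52) = is_even(51)
is_even(51) = is_odd(50)
is_odd(50) = is_even(49)
is_even(49) = is_odd(48)
is_odd(48) = is_even(47)
is_even(47) = is_odd(46)
is_odd(46) = is_even(45)
is_even(45) = is_odd(44)
is_odd(44) = is_even(43)
is_even(43) = is_odd(42)
is_odd(42) = is_even(41)
is_even(41) = is_odd(40)
is_odd(40) = is_even(39)
is_even(39) = is_odd(38)
is_odd(38) = is_even(37)
is_even(37) = is_odd(36)
is_odd(36) = is_even(35)
is_even(35) = is_odd(34)
is_odd(34) = is_even(33)
is_even(33) = is_odd(32)
is_odd(32) = is_even(31)
is_even(31) = is_odd(30)
is_odd(30) = is_even(29)
is_even(29) = is_odd(28)
is_odd(28) = is_even(27)
is_even(27) = is_odd(26)
is_odd(26) = is_even(25)
is_even(25) = is_odd(24)
is_odd(24) = is_even(23)
is_even(23) = is_odd(22)
is_odd(22) = is_even(21)
is_even(21) = is_odd(20)
is_odd(20) = is_even(19)
is_even(19) = is_odd(18)
is_odd(18) = is_even(17)
is_even(17) = is_odd(16)
is_odd(16) = is_even(15)
is_even(15) = is_odd(14)
is_odd(14) = is_even(13)
is_even(13) = is_odd(12)
is_odd(12) = is_even(11)
is_even(11) = is_odd(10)
is_odd(10) = is_even(9)
is_even(9) = is_odd(8)
is_odd(8) = is_even(7)
is_even(7) = is_odd(6)
is_odd(6) = is_even(5)
is_even(5) = is_odd(4)
is_odd(4) = is_even(3)
is_even(3) = is_odd(2)
is_odd(2) = is_even(1)
is_even(1) = is_odd(0)
is_odd(0) = 0  (base case)
Result: 0

0


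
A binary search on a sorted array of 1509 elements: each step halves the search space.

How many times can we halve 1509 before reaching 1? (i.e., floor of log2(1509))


1509 / 2 = 754
754 / 2 = 377
377 / 2 = 188
188 / 2 = 94
94 / 2 = 47
47 / 2 = 23
23 / 2 = 11
11 / 2 = 5
5 / 2 = 2
2 / 2 = 1
Reached 1 after 10 halvings

10


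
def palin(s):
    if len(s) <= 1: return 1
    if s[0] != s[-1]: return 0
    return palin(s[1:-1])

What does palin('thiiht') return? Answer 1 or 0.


palin('thiiht'): s[0]='t' == s[-1]='t' -> check palin('hiih')
palin('hiih'): s[0]='h' == s[-1]='h' -> check palin('ii')
palin('ii'): s[0]='i' == s[-1]='i' -> check palin('')
palin(''): len <= 1 -> return 1  (base case)
Result: 1 (palindrome)

1


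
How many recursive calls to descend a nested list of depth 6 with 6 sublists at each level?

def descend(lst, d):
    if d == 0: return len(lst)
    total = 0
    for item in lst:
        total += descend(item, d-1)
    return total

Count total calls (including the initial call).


At depth 0 (root): 1 call
At depth 1: each of 1 parents calls descend on 6 children = 6 calls
At depth 2: each of 6 parents calls descend on 6 children = 36 calls
At depth 3: each of 36 parents calls descend on 6 children = 216 calls
At depth 4: each of 216 parents calls descend on 6 children = 1296 calls
At depth 5: each of 1296 parents calls descend on 6 children = 7776 calls
At depth 6: each of 7776 parents calls descend on 6 children = 46656 calls
Total: 1 + 6 + 36 + 216 + 1296 + 7776 + 46656 = 55987

55987


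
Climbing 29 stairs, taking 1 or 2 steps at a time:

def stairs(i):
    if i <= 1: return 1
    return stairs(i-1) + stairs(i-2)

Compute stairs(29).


Building up from base cases:
stairs(0) = 1
stairs(1) = 1
stairs(2) = stairs(1) + stairs(0) = 1 + 1 = 2
stairs(3) = stairs(2) + stairs(1) = 2 + 1 = 3
stairs(4) = stairs(3) + stairs(2) = 3 + 2 = 5
stairs(5) = stairs(4) + stairs(3) = 5 + 3 = 8
stairs(6) = stairs(5) + stairs(4) = 8 + 5 = 13
stairs(7) = stairs(6) + stairs(5) = 13 + 8 = 21
stairs(8) = stairs(7) + stairs(6) = 21 + 13 = 34
stairs(9) = stairs(8) + stairs(7) = 34 + 21 = 55
stairs(10) = stairs(9) + stairs(8) = 55 + 34 = 89
stairs(11) = stairs(10) + stairs(9) = 89 + 55 = 144
stairs(12) = stairs(11) + stairs(10) = 144 + 89 = 233
stairs(13) = stairs(12) + stairs(11) = 233 + 144 = 377
stairs(14) = stairs(13) + stairs(12) = 377 + 233 = 610
stairs(15) = stairs(14) + stairs(13) = 610 + 377 = 987
stairs(16) = stairs(15) + stairs(14) = 987 + 610 = 1597
stairs(17) = stairs(16) + stairs(15) = 1597 + 987 = 2584
stairs(18) = stairs(17) + stairs(16) = 2584 + 1597 = 4181
stairs(19) = stairs(18) + stairs(17) = 4181 + 2584 = 6765
stairs(20) = stairs(19) + stairs(18) = 6765 + 4181 = 10946
stairs(21) = stairs(20) + stairs(19) = 10946 + 6765 = 17711
stairs(22) = stairs(21) + stairs(20) = 17711 + 10946 = 28657
stairs(23) = stairs(22) + stairs(21) = 28657 + 17711 = 46368
stairs(24) = stairs(23) + stairs(22) = 46368 + 28657 = 75025
stairs(25) = stairs(24) + stairs(23) = 75025 + 46368 = 121393
stairs(26) = stairs(25) + stairs(24) = 121393 + 75025 = 196418
stairs(27) = stairs(26) + stairs(25) = 196418 + 121393 = 317811
stairs(28) = stairs(27) + stairs(26) = 317811 + 196418 = 514229
stairs(29) = stairs(28) + stairs(27) = 514229 + 317811 = 832040

832040


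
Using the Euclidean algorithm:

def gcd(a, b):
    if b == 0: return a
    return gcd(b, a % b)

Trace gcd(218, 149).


gcd(218, 149) = gcd(149, 69)
gcd(149, 69) = gcd(69, 11)
gcd(69, 11) = gcd(11, 3)
gcd(11, 3) = gcd(3, 2)
gcd(3, 2) = gcd(2, 1)
gcd(2, 1) = gcd(1, 0)
gcd(1, 0) = 1  (base case)

1


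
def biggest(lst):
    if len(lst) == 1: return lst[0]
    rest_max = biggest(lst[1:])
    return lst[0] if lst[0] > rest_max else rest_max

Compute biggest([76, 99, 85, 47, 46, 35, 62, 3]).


biggest([76, 99, 85, 47, 46, 35, 62, 3]): compare 76 with biggest([99, 85, 47, 46, 35, 62, 3])
biggest([99, 85, 47, 46, 35, 62, 3]): compare 99 with biggest([85, 47, 46, 35, 62, 3])
biggest([85, 47, 46, 35, 62, 3]): compare 85 with biggest([47, 46, 35, 62, 3])
biggest([47, 46, 35, 62, 3]): compare 47 with biggest([46, 35, 62, 3])
biggest([46, 35, 62, 3]): compare 46 with biggest([35, 62, 3])
biggest([35, 62, 3]): compare 35 with biggest([62, 3])
biggest([62, 3]): compare 62 with biggest([3])
biggest([3]) = 3  (base case)
Compare 62 with 3 -> 62
Compare 35 with 62 -> 62
Compare 46 with 62 -> 62
Compare 47 with 62 -> 62
Compare 85 with 62 -> 85
Compare 99 with 85 -> 99
Compare 76 with 99 -> 99

99


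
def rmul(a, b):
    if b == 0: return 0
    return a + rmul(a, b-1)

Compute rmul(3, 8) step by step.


rmul(3, 8) = 3 + rmul(3, 7)
rmul(3, 7) = 3 + rmul(3, 6)
rmul(3, 6) = 3 + rmul(3, 5)
rmul(3, 5) = 3 + rmul(3, 4)
rmul(3, 4) = 3 + rmul(3, 3)
rmul(3, 3) = 3 + rmul(3, 2)
rmul(3, 2) = 3 + rmul(3, 1)
rmul(3, 1) = 3 + rmul(3, 0)
rmul(3, 0) = 0  (base case)
Total: 3 + 3 + 3 + 3 + 3 + 3 + 3 + 3 + 0 = 24

24


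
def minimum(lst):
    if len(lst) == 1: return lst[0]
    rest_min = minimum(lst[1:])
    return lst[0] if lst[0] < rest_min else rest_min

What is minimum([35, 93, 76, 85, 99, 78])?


minimum([35, 93, 76, 85, 99, 78]): compare 35 with minimum([93, 76, 85, 99, 78])
minimum([93, 76, 85, 99, 78]): compare 93 with minimum([76, 85, 99, 78])
minimum([76, 85, 99, 78]): compare 76 with minimum([85, 99, 78])
minimum([85, 99, 78]): compare 85 with minimum([99, 78])
minimum([99, 78]): compare 99 with minimum([78])
minimum([78]) = 78  (base case)
Compare 99 with 78 -> 78
Compare 85 with 78 -> 78
Compare 76 with 78 -> 76
Compare 93 with 76 -> 76
Compare 35 with 76 -> 35

35


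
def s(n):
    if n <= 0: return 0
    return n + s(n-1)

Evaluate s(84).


s(84)
= 84 + 83 + 82 + 81 + 80 + 79 + 78 + 77 + 76 + 75 + 74 + 73 + 72 + 71 + 70 + 69 + 68 + 67 + 66 + 65 + 64 + 63 + 62 + 61 + 60 + 59 + 58 + 57 + 56 + 55 + 54 + 53 + 52 + 51 + 50 + 49 + 48 + 47 + 46 + 45 + 44 + 43 + 42 + 41 + 40 + 39 + 38 + 37 + 36 + 35 + 34 + 33 + 32 + 31 + 30 + 29 + 28 + 27 + 26 + 25 + 24 + 23 + 22 + 21 + 20 + 19 + 18 + 17 + 16 + 15 + 14 + 13 + 12 + 11 + 10 + 9 + 8 + 7 + 6 + 5 + 4 + 3 + 2 + 1 + s(0)
= 84 + 83 + 82 + 81 + 80 + 79 + 78 + 77 + 76 + 75 + 74 + 73 + 72 + 71 + 70 + 69 + 68 + 67 + 66 + 65 + 64 + 63 + 62 + 61 + 60 + 59 + 58 + 57 + 56 + 55 + 54 + 53 + 52 + 51 + 50 + 49 + 48 + 47 + 46 + 45 + 44 + 43 + 42 + 41 + 40 + 39 + 38 + 37 + 36 + 35 + 34 + 33 + 32 + 31 + 30 + 29 + 28 + 27 + 26 + 25 + 24 + 23 + 22 + 21 + 20 + 19 + 18 + 17 + 16 + 15 + 14 + 13 + 12 + 11 + 10 + 9 + 8 + 7 + 6 + 5 + 4 + 3 + 2 + 1 + 0
= 3570

3570


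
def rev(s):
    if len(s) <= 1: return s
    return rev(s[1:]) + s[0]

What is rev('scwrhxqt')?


rev('scwrhxqt') = rev('cwrhxqt') + 's'
rev('cwrhxqt') = rev('wrhxqt') + 'c'
rev('wrhxqt') = rev('rhxqt') + 'w'
rev('rhxqt') = rev('hxqt') + 'r'
rev('hxqt') = rev('xqt') + 'h'
rev('xqt') = rev('qt') + 'x'
rev('qt') = rev('t') + 'q'
rev('t') = 't'  (base case)
Concatenating: 't' + 'q' + 'x' + 'h' + 'r' + 'w' + 'c' + 's' = 'tqxhrwcs'

tqxhrwcs


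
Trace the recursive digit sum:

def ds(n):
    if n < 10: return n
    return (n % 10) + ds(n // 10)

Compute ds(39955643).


ds(39955643) = 3 + ds(3995564)
ds(3995564) = 4 + ds(399556)
ds(399556) = 6 + ds(39955)
ds(39955) = 5 + ds(3995)
ds(3995) = 5 + ds(399)
ds(399) = 9 + ds(39)
ds(39) = 9 + ds(3)
ds(3) = 3  (base case)
Total: 3 + 4 + 6 + 5 + 5 + 9 + 9 + 3 = 44

44


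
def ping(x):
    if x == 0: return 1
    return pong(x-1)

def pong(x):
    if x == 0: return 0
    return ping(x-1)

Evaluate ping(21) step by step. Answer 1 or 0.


ping(21) = pong(20)
pong(20) = ping(19)
ping(19) = pong(18)
pong(18) = ping(17)
ping(17) = pong(16)
pong(16) = ping(15)
ping(15) = pong(14)
pong(14) = ping(13)
ping(13) = pong(12)
pong(12) = ping(11)
ping(11) = pong(10)
pong(10) = ping(9)
ping(9) = pong(8)
pong(8) = ping(7)
ping(7) = pong(6)
pong(6) = ping(5)
ping(5) = pong(4)
pong(4) = ping(3)
ping(3) = pong(2)
pong(2) = ping(1)
ping(1) = pong(0)
pong(0) = 0  (base case)
Result: 0

0


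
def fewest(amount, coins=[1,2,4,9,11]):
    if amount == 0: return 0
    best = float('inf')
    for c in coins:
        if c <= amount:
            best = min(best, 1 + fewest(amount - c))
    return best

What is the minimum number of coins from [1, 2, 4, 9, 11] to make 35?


Building up with DP:
fewest(0) = 0
fewest(1) = min(1+fewest(0)=1+0=1) = 1
fewest(2) = min(1+fewest(1)=1+1=2, 1+fewest(0)=1+0=1) = 1
fewest(3) = min(1+fewest(2)=1+1=2, 1+fewest(1)=1+1=2) = 2
fewest(4) = min(1+fewest(3)=1+2=3, 1+fewest(2)=1+1=2, 1+fewest(0)=1+0=1) = 1
fewest(5) = min(1+fewest(4)=1+1=2, 1+fewest(3)=1+2=3, 1+fewest(1)=1+1=2) = 2
fewest(6) = min(1+fewest(5)=1+2=3, 1+fewest(4)=1+1=2, 1+fewest(2)=1+1=2) = 2
fewest(7) = min(1+fewest(6)=1+2=3, 1+fewest(5)=1+2=3, 1+fewest(3)=1+2=3) = 3
fewest(8) = min(1+fewest(7)=1+3=4, 1+fewest(6)=1+2=3, 1+fewest(4)=1+1=2) = 2
fewest(9) = min(1+fewest(8)=1+2=3, 1+fewest(7)=1+3=4, 1+fewest(5)=1+2=3, 1+fewest(0)=1+0=1) = 1
fewest(10) = min(1+fewest(9)=1+1=2, 1+fewest(8)=1+2=3, 1+fewest(6)=1+2=3, 1+fewest(1)=1+1=2) = 2
fewest(11) = min(1+fewest(10)=1+2=3, 1+fewest(9)=1+1=2, 1+fewest(7)=1+3=4, 1+fewest(2)=1+1=2, 1+fewest(0)=1+0=1) = 1
fewest(12) = min(1+fewest(11)=1+1=2, 1+fewest(10)=1+2=3, 1+fewest(8)=1+2=3, 1+fewest(3)=1+2=3, 1+fewest(1)=1+1=2) = 2
fewest(13) = min(1+fewest(12)=1+2=3, 1+fewest(11)=1+1=2, 1+fewest(9)=1+1=2, 1+fewest(4)=1+1=2, 1+fewest(2)=1+1=2) = 2
fewest(14) = min(1+fewest(13)=1+2=3, 1+fewest(12)=1+2=3, 1+fewest(10)=1+2=3, 1+fewest(5)=1+2=3, 1+fewest(3)=1+2=3) = 3
fewest(15) = min(1+fewest(14)=1+3=4, 1+fewest(13)=1+2=3, 1+fewest(11)=1+1=2, 1+fewest(6)=1+2=3, 1+fewest(4)=1+1=2) = 2
fewest(16) = min(1+fewest(15)=1+2=3, 1+fewest(14)=1+3=4, 1+fewest(12)=1+2=3, 1+fewest(7)=1+3=4, 1+fewest(5)=1+2=3) = 3
fewest(17) = min(1+fewest(16)=1+3=4, 1+fewest(15)=1+2=3, 1+fewest(13)=1+2=3, 1+fewest(8)=1+2=3, 1+fewest(6)=1+2=3) = 3
fewest(18) = min(1+fewest(17)=1+3=4, 1+fewest(16)=1+3=4, 1+fewest(14)=1+3=4, 1+fewest(9)=1+1=2, 1+fewest(7)=1+3=4) = 2
fewest(19) = min(1+fewest(18)=1+2=3, 1+fewest(17)=1+3=4, 1+fewest(15)=1+2=3, 1+fewest(10)=1+2=3, 1+fewest(8)=1+2=3) = 3
fewest(20) = min(1+fewest(19)=1+3=4, 1+fewest(18)=1+2=3, 1+fewest(16)=1+3=4, 1+fewest(11)=1+1=2, 1+fewest(9)=1+1=2) = 2
fewest(21) = min(1+fewest(20)=1+2=3, 1+fewest(19)=1+3=4, 1+fewest(17)=1+3=4, 1+fewest(12)=1+2=3, 1+fewest(10)=1+2=3) = 3
fewest(22) = min(1+fewest(21)=1+3=4, 1+fewest(20)=1+2=3, 1+fewest(18)=1+2=3, 1+fewest(13)=1+2=3, 1+fewest(11)=1+1=2) = 2
fewest(23) = min(1+fewest(22)=1+2=3, 1+fewest(21)=1+3=4, 1+fewest(19)=1+3=4, 1+fewest(14)=1+3=4, 1+fewest(12)=1+2=3) = 3
fewest(24) = min(1+fewest(23)=1+3=4, 1+fewest(22)=1+2=3, 1+fewest(20)=1+2=3, 1+fewest(15)=1+2=3, 1+fewest(13)=1+2=3) = 3
fewest(25) = min(1+fewest(24)=1+3=4, 1+fewest(23)=1+3=4, 1+fewest(21)=1+3=4, 1+fewest(16)=1+3=4, 1+fewest(14)=1+3=4) = 4
fewest(26) = min(1+fewest(25)=1+4=5, 1+fewest(24)=1+3=4, 1+fewest(22)=1+2=3, 1+fewest(17)=1+3=4, 1+fewest(15)=1+2=3) = 3
fewest(27) = min(1+fewest(26)=1+3=4, 1+fewest(25)=1+4=5, 1+fewest(23)=1+3=4, 1+fewest(18)=1+2=3, 1+fewest(16)=1+3=4) = 3
fewest(28) = min(1+fewest(27)=1+3=4, 1+fewest(26)=1+3=4, 1+fewest(24)=1+3=4, 1+fewest(19)=1+3=4, 1+fewest(17)=1+3=4) = 4
fewest(29) = min(1+fewest(28)=1+4=5, 1+fewest(27)=1+3=4, 1+fewest(25)=1+4=5, 1+fewest(20)=1+2=3, 1+fewest(18)=1+2=3) = 3
fewest(30) = min(1+fewest(29)=1+3=4, 1+fewest(28)=1+4=5, 1+fewest(26)=1+3=4, 1+fewest(21)=1+3=4, 1+fewest(19)=1+3=4) = 4
fewest(31) = min(1+fewest(30)=1+4=5, 1+fewest(29)=1+3=4, 1+fewest(27)=1+3=4, 1+fewest(22)=1+2=3, 1+fewest(20)=1+2=3) = 3
fewest(32) = min(1+fewest(31)=1+3=4, 1+fewest(30)=1+4=5, 1+fewest(28)=1+4=5, 1+fewest(23)=1+3=4, 1+fewest(21)=1+3=4) = 4
fewest(33) = min(1+fewest(32)=1+4=5, 1+fewest(31)=1+3=4, 1+fewest(29)=1+3=4, 1+fewest(24)=1+3=4, 1+fewest(22)=1+2=3) = 3
fewest(34) = min(1+fewest(33)=1+3=4, 1+fewest(32)=1+4=5, 1+fewest(30)=1+4=5, 1+fewest(25)=1+4=5, 1+fewest(23)=1+3=4) = 4
fewest(35) = min(1+fewest(34)=1+4=5, 1+fewest(33)=1+3=4, 1+fewest(31)=1+3=4, 1+fewest(26)=1+3=4, 1+fewest(24)=1+3=4) = 4

4


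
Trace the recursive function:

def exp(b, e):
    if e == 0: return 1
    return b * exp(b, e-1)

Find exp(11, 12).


exp(11, 12)
= 11 * exp(11, 11)
= 11 * 11 * exp(11, 10)
= 11 * 11 * 11 * exp(11, 9)
= 11 * 11 * 11 * 11 * exp(11, 8)
= 11 * 11 * 11 * 11 * 11 * exp(11, 7)
= 11 * 11 * 11 * 11 * 11 * 11 * exp(11, 6)
= 11 * 11 * 11 * 11 * 11 * 11 * 11 * exp(11, 5)
= 11 * 11 * 11 * 11 * 11 * 11 * 11 * 11 * exp(11, 4)
= 11 * 11 * 11 * 11 * 11 * 11 * 11 * 11 * 11 * exp(11, 3)
= 11 * 11 * 11 * 11 * 11 * 11 * 11 * 11 * 11 * 11 * exp(11, 2)
= 11 * 11 * 11 * 11 * 11 * 11 * 11 * 11 * 11 * 11 * 11 * exp(11, 1)
= 11 * 11 * 11 * 11 * 11 * 11 * 11 * 11 * 11 * 11 * 11 * 11 * exp(11, 0)
= 11 * 11 * 11 * 11 * 11 * 11 * 11 * 11 * 11 * 11 * 11 * 11 * 1
= 3138428376721

3138428376721


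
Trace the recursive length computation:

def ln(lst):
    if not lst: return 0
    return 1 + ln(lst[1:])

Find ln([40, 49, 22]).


ln([40, 49, 22]) = 1 + ln([49, 22])
ln([49, 22]) = 1 + ln([22])
ln([22]) = 1 + ln([])
ln([]) = 0  (base case)
Unwinding: 1 + 1 + 1 + 0 = 3

3


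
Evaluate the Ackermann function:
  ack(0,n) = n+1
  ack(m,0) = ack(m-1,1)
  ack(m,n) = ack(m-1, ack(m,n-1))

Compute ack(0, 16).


ack(0, 16) = 17
Result: ack(0, 16) = 17

17


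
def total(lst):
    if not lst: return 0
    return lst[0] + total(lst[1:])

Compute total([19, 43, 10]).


total([19, 43, 10]) = 19 + total([43, 10])
total([43, 10]) = 43 + total([10])
total([10]) = 10 + total([])
total([]) = 0  (base case)
Total: 19 + 43 + 10 + 0 = 72

72


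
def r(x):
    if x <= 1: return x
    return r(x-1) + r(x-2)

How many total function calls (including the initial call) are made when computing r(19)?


Let C(n) = total calls for r(n)
C(0) = 1, C(1) = 1
C(2) = 1 + C(1) + C(0) = 1 + 1 + 1 = 3
C(3) = 1 + C(2) + C(1) = 1 + 3 + 1 = 5
C(4) = 1 + C(3) + C(2) = 1 + 5 + 3 = 9
C(5) = 1 + C(4) + C(3) = 1 + 9 + 5 = 15
C(6) = 1 + C(5) + C(4) = 1 + 15 + 9 = 25
C(7) = 1 + C(6) + C(5) = 1 + 25 + 15 = 41
C(8) = 1 + C(7) + C(6) = 1 + 41 + 25 = 67
C(9) = 1 + C(8) + C(7) = 1 + 67 + 41 = 109
C(10) = 1 + C(9) + C(8) = 1 + 109 + 67 = 177
C(11) = 1 + C(10) + C(9) = 1 + 177 + 109 = 287
C(12) = 1 + C(11) + C(10) = 1 + 287 + 177 = 465
C(13) = 1 + C(12) + C(11) = 1 + 465 + 287 = 753
C(14) = 1 + C(13) + C(12) = 1 + 753 + 465 = 1219
C(15) = 1 + C(14) + C(13) = 1 + 1219 + 753 = 1973
C(16) = 1 + C(15) + C(14) = 1 + 1973 + 1219 = 3193
C(17) = 1 + C(16) + C(15) = 1 + 3193 + 1973 = 5167
C(18) = 1 + C(17) + C(16) = 1 + 5167 + 3193 = 8361
C(19) = 1 + C(18) + C(17) = 1 + 8361 + 5167 = 13529

13529


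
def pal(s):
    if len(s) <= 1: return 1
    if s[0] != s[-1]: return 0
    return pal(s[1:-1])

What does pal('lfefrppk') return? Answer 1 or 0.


pal('lfefrppk'): s[0]='l' != s[-1]='k' -> return 0
Result: 0 (not a palindrome)

0


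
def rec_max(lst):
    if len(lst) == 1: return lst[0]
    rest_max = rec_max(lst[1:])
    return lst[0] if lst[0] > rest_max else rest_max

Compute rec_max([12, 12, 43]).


rec_max([12, 12, 43]): compare 12 with rec_max([12, 43])
rec_max([12, 43]): compare 12 with rec_max([43])
rec_max([43]) = 43  (base case)
Compare 12 with 43 -> 43
Compare 12 with 43 -> 43

43


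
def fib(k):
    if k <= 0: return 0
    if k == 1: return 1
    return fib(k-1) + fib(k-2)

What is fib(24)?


Computing fib(24) bottom-up:
fib(0) = 0
fib(1) = 1
fib(2) = fib(1) + fib(0) = 1 + 0 = 1
fib(3) = fib(2) + fib(1) = 1 + 1 = 2
fib(4) = fib(3) + fib(2) = 2 + 1 = 3
fib(5) = fib(4) + fib(3) = 3 + 2 = 5
fib(6) = fib(5) + fib(4) = 5 + 3 = 8
fib(7) = fib(6) + fib(5) = 8 + 5 = 13
fib(8) = fib(7) + fib(6) = 13 + 8 = 21
fib(9) = fib(8) + fib(7) = 21 + 13 = 34
fib(10) = fib(9) + fib(8) = 34 + 21 = 55
fib(11) = fib(10) + fib(9) = 55 + 34 = 89
fib(12) = fib(11) + fib(10) = 89 + 55 = 144
fib(13) = fib(12) + fib(11) = 144 + 89 = 233
fib(14) = fib(13) + fib(12) = 233 + 144 = 377
fib(15) = fib(14) + fib(13) = 377 + 233 = 610
fib(16) = fib(15) + fib(14) = 610 + 377 = 987
fib(17) = fib(16) + fib(15) = 987 + 610 = 1597
fib(18) = fib(17) + fib(16) = 1597 + 987 = 2584
fib(19) = fib(18) + fib(17) = 2584 + 1597 = 4181
fib(20) = fib(19) + fib(18) = 4181 + 2584 = 6765
fib(21) = fib(20) + fib(19) = 6765 + 4181 = 10946
fib(22) = fib(21) + fib(20) = 10946 + 6765 = 17711
fib(23) = fib(22) + fib(21) = 17711 + 10946 = 28657
fib(24) = fib(23) + fib(22) = 28657 + 17711 = 46368

46368


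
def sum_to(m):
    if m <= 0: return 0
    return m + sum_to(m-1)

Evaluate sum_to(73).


sum_to(73)
= 73 + 72 + 71 + 70 + 69 + 68 + 67 + 66 + 65 + 64 + 63 + 62 + 61 + 60 + 59 + 58 + 57 + 56 + 55 + 54 + 53 + 52 + 51 + 50 + 49 + 48 + 47 + 46 + 45 + 44 + 43 + 42 + 41 + 40 + 39 + 38 + 37 + 36 + 35 + 34 + 33 + 32 + 31 + 30 + 29 + 28 + 27 + 26 + 25 + 24 + 23 + 22 + 21 + 20 + 19 + 18 + 17 + 16 + 15 + 14 + 13 + 12 + 11 + 10 + 9 + 8 + 7 + 6 + 5 + 4 + 3 + 2 + 1 + sum_to(0)
= 73 + 72 + 71 + 70 + 69 + 68 + 67 + 66 + 65 + 64 + 63 + 62 + 61 + 60 + 59 + 58 + 57 + 56 + 55 + 54 + 53 + 52 + 51 + 50 + 49 + 48 + 47 + 46 + 45 + 44 + 43 + 42 + 41 + 40 + 39 + 38 + 37 + 36 + 35 + 34 + 33 + 32 + 31 + 30 + 29 + 28 + 27 + 26 + 25 + 24 + 23 + 22 + 21 + 20 + 19 + 18 + 17 + 16 + 15 + 14 + 13 + 12 + 11 + 10 + 9 + 8 + 7 + 6 + 5 + 4 + 3 + 2 + 1 + 0
= 2701

2701


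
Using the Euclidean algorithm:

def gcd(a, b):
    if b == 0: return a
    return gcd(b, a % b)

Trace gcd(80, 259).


gcd(80, 259) = gcd(259, 80)
gcd(259, 80) = gcd(80, 19)
gcd(80, 19) = gcd(19, 4)
gcd(19, 4) = gcd(4, 3)
gcd(4, 3) = gcd(3, 1)
gcd(3, 1) = gcd(1, 0)
gcd(1, 0) = 1  (base case)

1


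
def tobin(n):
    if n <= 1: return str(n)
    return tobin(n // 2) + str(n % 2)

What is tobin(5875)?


tobin(5875) = tobin(2937) + '1'
tobin(2937) = tobin(1468) + '1'
tobin(1468) = tobin(734) + '0'
tobin(734) = tobin(367) + '0'
tobin(367) = tobin(183) + '1'
tobin(183) = tobin(91) + '1'
tobin(91) = tobin(45) + '1'
tobin(45) = tobin(22) + '1'
tobin(22) = tobin(11) + '0'
tobin(11) = tobin(5) + '1'
tobin(5) = tobin(2) + '1'
tobin(2) = tobin(1) + '0'
tobin(1) = '1'  (base case)
Concatenating: '1' + '0' + '1' + '1' + '0' + '1' + '1' + '1' + '1' + '0' + '0' + '1' + '1' = '1011011110011'

1011011110011


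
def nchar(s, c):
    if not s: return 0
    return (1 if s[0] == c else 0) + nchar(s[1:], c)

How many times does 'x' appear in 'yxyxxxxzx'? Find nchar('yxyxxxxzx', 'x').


s[0]='y' != 'x' -> 0
s[0]='x' == 'x' -> 1
s[0]='y' != 'x' -> 0
s[0]='x' == 'x' -> 1
s[0]='x' == 'x' -> 1
s[0]='x' == 'x' -> 1
s[0]='x' == 'x' -> 1
s[0]='z' != 'x' -> 0
s[0]='x' == 'x' -> 1
Sum: 0 + 1 + 0 + 1 + 1 + 1 + 1 + 0 + 1 = 6

6


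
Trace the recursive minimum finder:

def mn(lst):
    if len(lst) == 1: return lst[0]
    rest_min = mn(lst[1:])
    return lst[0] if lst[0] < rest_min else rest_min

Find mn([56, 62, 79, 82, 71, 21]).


mn([56, 62, 79, 82, 71, 21]): compare 56 with mn([62, 79, 82, 71, 21])
mn([62, 79, 82, 71, 21]): compare 62 with mn([79, 82, 71, 21])
mn([79, 82, 71, 21]): compare 79 with mn([82, 71, 21])
mn([82, 71, 21]): compare 82 with mn([71, 21])
mn([71, 21]): compare 71 with mn([21])
mn([21]) = 21  (base case)
Compare 71 with 21 -> 21
Compare 82 with 21 -> 21
Compare 79 with 21 -> 21
Compare 62 with 21 -> 21
Compare 56 with 21 -> 21

21


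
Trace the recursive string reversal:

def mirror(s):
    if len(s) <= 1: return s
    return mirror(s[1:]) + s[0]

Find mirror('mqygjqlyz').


mirror('mqygjqlyz') = mirror('qygjqlyz') + 'm'
mirror('qygjqlyz') = mirror('ygjqlyz') + 'q'
mirror('ygjqlyz') = mirror('gjqlyz') + 'y'
mirror('gjqlyz') = mirror('jqlyz') + 'g'
mirror('jqlyz') = mirror('qlyz') + 'j'
mirror('qlyz') = mirror('lyz') + 'q'
mirror('lyz') = mirror('yz') + 'l'
mirror('yz') = mirror('z') + 'y'
mirror('z') = 'z'  (base case)
Concatenating: 'z' + 'y' + 'l' + 'q' + 'j' + 'g' + 'y' + 'q' + 'm' = 'zylqjgyqm'

zylqjgyqm


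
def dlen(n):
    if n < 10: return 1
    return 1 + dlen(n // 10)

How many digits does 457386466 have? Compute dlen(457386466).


dlen(457386466) = 1 + dlen(45738646)
dlen(45738646) = 1 + dlen(4573864)
dlen(4573864) = 1 + dlen(457386)
dlen(457386) = 1 + dlen(45738)
dlen(45738) = 1 + dlen(4573)
dlen(4573) = 1 + dlen(457)
dlen(457) = 1 + dlen(45)
dlen(45) = 1 + dlen(4)
dlen(4) = 1  (base case: 4 < 10)
Unwinding: 1 + 1 + 1 + 1 + 1 + 1 + 1 + 1 + 1 = 9

9


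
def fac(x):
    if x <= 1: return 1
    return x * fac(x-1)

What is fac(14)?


fac(14)
= 14 * fac(13)
= 14 * 13 * fac(12)
= 14 * 13 * 12 * fac(11)
= 14 * 13 * 12 * 11 * fac(10)
= 14 * 13 * 12 * 11 * 10 * fac(9)
= 14 * 13 * 12 * 11 * 10 * 9 * fac(8)
= 14 * 13 * 12 * 11 * 10 * 9 * 8 * fac(7)
= 14 * 13 * 12 * 11 * 10 * 9 * 8 * 7 * fac(6)
= 14 * 13 * 12 * 11 * 10 * 9 * 8 * 7 * 6 * fac(5)
= 14 * 13 * 12 * 11 * 10 * 9 * 8 * 7 * 6 * 5 * fac(4)
= 14 * 13 * 12 * 11 * 10 * 9 * 8 * 7 * 6 * 5 * 4 * fac(3)
= 14 * 13 * 12 * 11 * 10 * 9 * 8 * 7 * 6 * 5 * 4 * 3 * fac(2)
= 14 * 13 * 12 * 11 * 10 * 9 * 8 * 7 * 6 * 5 * 4 * 3 * 2 * fac(1)
= 14 * 13 * 12 * 11 * 10 * 9 * 8 * 7 * 6 * 5 * 4 * 3 * 2 * 1
= 87178291200

87178291200


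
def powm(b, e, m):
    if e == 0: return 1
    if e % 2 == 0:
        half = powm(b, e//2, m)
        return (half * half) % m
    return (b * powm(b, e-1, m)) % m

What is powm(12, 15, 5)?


powm(12, 15, 5): e is odd, compute powm(12, 14, 5)
  powm(12, 14, 5): e is even, compute powm(12, 7, 5)
    powm(12, 7, 5): e is odd, compute powm(12, 6, 5)
      powm(12, 6, 5): e is even, compute powm(12, 3, 5)
        powm(12, 3, 5): e is odd, compute powm(12, 2, 5)
          powm(12, 2, 5): e is even, compute powm(12, 1, 5)
          powm(12, 1, 5): e is odd, compute powm(12, 0, 5)
          powm(12, 0, 5) = 1
          (12 * 1) % 5 = 2
          half=2, (2*2) % 5 = 4
        (12 * 4) % 5 = 3
      half=3, (3*3) % 5 = 4
    (12 * 4) % 5 = 3
  half=3, (3*3) % 5 = 4
(12 * 4) % 5 = 3

3


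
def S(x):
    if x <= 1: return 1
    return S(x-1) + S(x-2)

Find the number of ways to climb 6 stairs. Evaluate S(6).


Building up from base cases:
S(0) = 1
S(1) = 1
S(2) = S(1) + S(0) = 1 + 1 = 2
S(3) = S(2) + S(1) = 2 + 1 = 3
S(4) = S(3) + S(2) = 3 + 2 = 5
S(5) = S(4) + S(3) = 5 + 3 = 8
S(6) = S(5) + S(4) = 8 + 5 = 13

13


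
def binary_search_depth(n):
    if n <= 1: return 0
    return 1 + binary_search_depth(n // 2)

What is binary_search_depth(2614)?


2614 / 2 = 1307
1307 / 2 = 653
653 / 2 = 326
326 / 2 = 163
163 / 2 = 81
81 / 2 = 40
40 / 2 = 20
20 / 2 = 10
10 / 2 = 5
5 / 2 = 2
2 / 2 = 1
Reached 1 after 11 halvings

11


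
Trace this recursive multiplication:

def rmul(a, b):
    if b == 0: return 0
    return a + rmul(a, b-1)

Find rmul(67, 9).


rmul(67, 9) = 67 + rmul(67, 8)
rmul(67, 8) = 67 + rmul(67, 7)
rmul(67, 7) = 67 + rmul(67, 6)
rmul(67, 6) = 67 + rmul(67, 5)
rmul(67, 5) = 67 + rmul(67, 4)
rmul(67, 4) = 67 + rmul(67, 3)
rmul(67, 3) = 67 + rmul(67, 2)
rmul(67, 2) = 67 + rmul(67, 1)
rmul(67, 1) = 67 + rmul(67, 0)
rmul(67, 0) = 0  (base case)
Total: 67 + 67 + 67 + 67 + 67 + 67 + 67 + 67 + 67 + 0 = 603

603


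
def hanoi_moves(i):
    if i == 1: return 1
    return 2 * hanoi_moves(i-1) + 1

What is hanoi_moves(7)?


hanoi_moves(7) = 2 * hanoi_moves(6) + 1
hanoi_moves(6) = 2 * hanoi_moves(5) + 1
hanoi_moves(5) = 2 * hanoi_moves(4) + 1
hanoi_moves(4) = 2 * hanoi_moves(3) + 1
hanoi_moves(3) = 2 * hanoi_moves(2) + 1
hanoi_moves(2) = 2 * hanoi_moves(1) + 1
hanoi_moves(1) = 1  (base case)
hanoi_moves(2) = 2 * 1 + 1 = 3
hanoi_moves(3) = 2 * 3 + 1 = 7
hanoi_moves(4) = 2 * 7 + 1 = 15
hanoi_moves(5) = 2 * 15 + 1 = 31
hanoi_moves(6) = 2 * 31 + 1 = 63
hanoi_moves(7) = 2 * 63 + 1 = 127

127


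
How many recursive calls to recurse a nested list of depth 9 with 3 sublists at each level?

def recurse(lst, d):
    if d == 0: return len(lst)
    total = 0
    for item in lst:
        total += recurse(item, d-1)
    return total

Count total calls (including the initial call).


At depth 0 (root): 1 call
At depth 1: each of 1 parents calls recurse on 3 children = 3 calls
At depth 2: each of 3 parents calls recurse on 3 children = 9 calls
At depth 3: each of 9 parents calls recurse on 3 children = 27 calls
At depth 4: each of 27 parents calls recurse on 3 children = 81 calls
At depth 5: each of 81 parents calls recurse on 3 children = 243 calls
At depth 6: each of 243 parents calls recurse on 3 children = 729 calls
At depth 7: each of 729 parents calls recurse on 3 children = 2187 calls
At depth 8: each of 2187 parents calls recurse on 3 children = 6561 calls
At depth 9: each of 6561 parents calls recurse on 3 children = 19683 calls
Total: 1 + 3 + 9 + 27 + 81 + 243 + 729 + 2187 + 6561 + 19683 = 29524

29524


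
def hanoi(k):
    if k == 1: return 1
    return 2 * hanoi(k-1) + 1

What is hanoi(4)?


hanoi(4) = 2 * hanoi(3) + 1
hanoi(3) = 2 * hanoi(2) + 1
hanoi(2) = 2 * hanoi(1) + 1
hanoi(1) = 1  (base case)
hanoi(2) = 2 * 1 + 1 = 3
hanoi(3) = 2 * 3 + 1 = 7
hanoi(4) = 2 * 7 + 1 = 15

15


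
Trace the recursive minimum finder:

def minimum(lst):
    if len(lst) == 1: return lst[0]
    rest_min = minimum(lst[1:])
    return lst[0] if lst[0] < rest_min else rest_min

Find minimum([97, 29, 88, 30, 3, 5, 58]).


minimum([97, 29, 88, 30, 3, 5, 58]): compare 97 with minimum([29, 88, 30, 3, 5, 58])
minimum([29, 88, 30, 3, 5, 58]): compare 29 with minimum([88, 30, 3, 5, 58])
minimum([88, 30, 3, 5, 58]): compare 88 with minimum([30, 3, 5, 58])
minimum([30, 3, 5, 58]): compare 30 with minimum([3, 5, 58])
minimum([3, 5, 58]): compare 3 with minimum([5, 58])
minimum([5, 58]): compare 5 with minimum([58])
minimum([58]) = 58  (base case)
Compare 5 with 58 -> 5
Compare 3 with 5 -> 3
Compare 30 with 3 -> 3
Compare 88 with 3 -> 3
Compare 29 with 3 -> 3
Compare 97 with 3 -> 3

3


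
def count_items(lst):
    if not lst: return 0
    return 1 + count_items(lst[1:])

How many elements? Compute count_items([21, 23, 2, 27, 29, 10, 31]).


count_items([21, 23, 2, 27, 29, 10, 31]) = 1 + count_items([23, 2, 27, 29, 10, 31])
count_items([23, 2, 27, 29, 10, 31]) = 1 + count_items([2, 27, 29, 10, 31])
count_items([2, 27, 29, 10, 31]) = 1 + count_items([27, 29, 10, 31])
count_items([27, 29, 10, 31]) = 1 + count_items([29, 10, 31])
count_items([29, 10, 31]) = 1 + count_items([10, 31])
count_items([10, 31]) = 1 + count_items([31])
count_items([31]) = 1 + count_items([])
count_items([]) = 0  (base case)
Unwinding: 1 + 1 + 1 + 1 + 1 + 1 + 1 + 0 = 7

7


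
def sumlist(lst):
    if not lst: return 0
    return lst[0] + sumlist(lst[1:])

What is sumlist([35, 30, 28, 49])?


sumlist([35, 30, 28, 49]) = 35 + sumlist([30, 28, 49])
sumlist([30, 28, 49]) = 30 + sumlist([28, 49])
sumlist([28, 49]) = 28 + sumlist([49])
sumlist([49]) = 49 + sumlist([])
sumlist([]) = 0  (base case)
Total: 35 + 30 + 28 + 49 + 0 = 142

142


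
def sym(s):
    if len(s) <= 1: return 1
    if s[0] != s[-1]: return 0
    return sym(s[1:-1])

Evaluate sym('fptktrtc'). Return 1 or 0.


sym('fptktrtc'): s[0]='f' != s[-1]='c' -> return 0
Result: 0 (not a palindrome)

0


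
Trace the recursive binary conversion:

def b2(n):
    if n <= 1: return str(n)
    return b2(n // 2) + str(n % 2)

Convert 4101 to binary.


b2(4101) = b2(2050) + '1'
b2(2050) = b2(1025) + '0'
b2(1025) = b2(512) + '1'
b2(512) = b2(256) + '0'
b2(256) = b2(128) + '0'
b2(128) = b2(64) + '0'
b2(64) = b2(32) + '0'
b2(32) = b2(16) + '0'
b2(16) = b2(8) + '0'
b2(8) = b2(4) + '0'
b2(4) = b2(2) + '0'
b2(2) = b2(1) + '0'
b2(1) = '1'  (base case)
Concatenating: '1' + '0' + '0' + '0' + '0' + '0' + '0' + '0' + '0' + '0' + '1' + '0' + '1' = '1000000000101'

1000000000101


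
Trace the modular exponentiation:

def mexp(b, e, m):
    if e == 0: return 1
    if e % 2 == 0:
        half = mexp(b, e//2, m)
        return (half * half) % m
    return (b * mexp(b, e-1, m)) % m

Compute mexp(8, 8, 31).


mexp(8, 8, 31): e is even, compute mexp(8, 4, 31)
  mexp(8, 4, 31): e is even, compute mexp(8, 2, 31)
    mexp(8, 2, 31): e is even, compute mexp(8, 1, 31)
      mexp(8, 1, 31): e is odd, compute mexp(8, 0, 31)
        mexp(8, 0, 31) = 1
      (8 * 1) % 31 = 8
    half=8, (8*8) % 31 = 2
  half=2, (2*2) % 31 = 4
half=4, (4*4) % 31 = 16

16


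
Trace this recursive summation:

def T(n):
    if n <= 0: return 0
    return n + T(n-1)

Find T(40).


T(40)
= 40 + 39 + 38 + 37 + 36 + 35 + 34 + 33 + 32 + 31 + 30 + 29 + 28 + 27 + 26 + 25 + 24 + 23 + 22 + 21 + 20 + 19 + 18 + 17 + 16 + 15 + 14 + 13 + 12 + 11 + 10 + 9 + 8 + 7 + 6 + 5 + 4 + 3 + 2 + 1 + T(0)
= 40 + 39 + 38 + 37 + 36 + 35 + 34 + 33 + 32 + 31 + 30 + 29 + 28 + 27 + 26 + 25 + 24 + 23 + 22 + 21 + 20 + 19 + 18 + 17 + 16 + 15 + 14 + 13 + 12 + 11 + 10 + 9 + 8 + 7 + 6 + 5 + 4 + 3 + 2 + 1 + 0
= 820

820


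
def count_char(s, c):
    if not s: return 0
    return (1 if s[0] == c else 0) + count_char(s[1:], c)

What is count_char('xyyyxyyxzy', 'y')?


s[0]='x' != 'y' -> 0
s[0]='y' == 'y' -> 1
s[0]='y' == 'y' -> 1
s[0]='y' == 'y' -> 1
s[0]='x' != 'y' -> 0
s[0]='y' == 'y' -> 1
s[0]='y' == 'y' -> 1
s[0]='x' != 'y' -> 0
s[0]='z' != 'y' -> 0
s[0]='y' == 'y' -> 1
Sum: 0 + 1 + 1 + 1 + 0 + 1 + 1 + 0 + 0 + 1 = 6

6


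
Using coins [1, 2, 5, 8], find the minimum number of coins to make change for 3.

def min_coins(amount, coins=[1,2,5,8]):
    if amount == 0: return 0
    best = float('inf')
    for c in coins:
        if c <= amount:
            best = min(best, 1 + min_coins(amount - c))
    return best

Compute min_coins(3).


Building up with DP:
min_coins(0) = 0
min_coins(1) = min(1+min_coins(0)=1+0=1) = 1
min_coins(2) = min(1+min_coins(1)=1+1=2, 1+min_coins(0)=1+0=1) = 1
min_coins(3) = min(1+min_coins(2)=1+1=2, 1+min_coins(1)=1+1=2) = 2

2


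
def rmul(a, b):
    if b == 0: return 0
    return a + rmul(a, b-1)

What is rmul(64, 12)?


rmul(64, 12) = 64 + rmul(64, 11)
rmul(64, 11) = 64 + rmul(64, 10)
rmul(64, 10) = 64 + rmul(64, 9)
rmul(64, 9) = 64 + rmul(64, 8)
rmul(64, 8) = 64 + rmul(64, 7)
rmul(64, 7) = 64 + rmul(64, 6)
rmul(64, 6) = 64 + rmul(64, 5)
rmul(64, 5) = 64 + rmul(64, 4)
rmul(64, 4) = 64 + rmul(64, 3)
rmul(64, 3) = 64 + rmul(64, 2)
rmul(64, 2) = 64 + rmul(64, 1)
rmul(64, 1) = 64 + rmul(64, 0)
rmul(64, 0) = 0  (base case)
Total: 64 + 64 + 64 + 64 + 64 + 64 + 64 + 64 + 64 + 64 + 64 + 64 + 0 = 768

768


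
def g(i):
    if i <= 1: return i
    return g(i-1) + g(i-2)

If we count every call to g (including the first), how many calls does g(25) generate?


Let C(n) = total calls for g(n)
C(0) = 1, C(1) = 1
C(2) = 1 + C(1) + C(0) = 1 + 1 + 1 = 3
C(3) = 1 + C(2) + C(1) = 1 + 3 + 1 = 5
C(4) = 1 + C(3) + C(2) = 1 + 5 + 3 = 9
C(5) = 1 + C(4) + C(3) = 1 + 9 + 5 = 15
C(6) = 1 + C(5) + C(4) = 1 + 15 + 9 = 25
C(7) = 1 + C(6) + C(5) = 1 + 25 + 15 = 41
C(8) = 1 + C(7) + C(6) = 1 + 41 + 25 = 67
C(9) = 1 + C(8) + C(7) = 1 + 67 + 41 = 109
C(10) = 1 + C(9) + C(8) = 1 + 109 + 67 = 177
C(11) = 1 + C(10) + C(9) = 1 + 177 + 109 = 287
C(12) = 1 + C(11) + C(10) = 1 + 287 + 177 = 465
C(13) = 1 + C(12) + C(11) = 1 + 465 + 287 = 753
C(14) = 1 + C(13) + C(12) = 1 + 753 + 465 = 1219
C(15) = 1 + C(14) + C(13) = 1 + 1219 + 753 = 1973
C(16) = 1 + C(15) + C(14) = 1 + 1973 + 1219 = 3193
C(17) = 1 + C(16) + C(15) = 1 + 3193 + 1973 = 5167
C(18) = 1 + C(17) + C(16) = 1 + 5167 + 3193 = 8361
C(19) = 1 + C(18) + C(17) = 1 + 8361 + 5167 = 13529
C(20) = 1 + C(19) + C(18) = 1 + 13529 + 8361 = 21891
C(21) = 1 + C(20) + C(19) = 1 + 21891 + 13529 = 35421
C(22) = 1 + C(21) + C(20) = 1 + 35421 + 21891 = 57313
C(23) = 1 + C(22) + C(21) = 1 + 57313 + 35421 = 92735
C(24) = 1 + C(23) + C(22) = 1 + 92735 + 57313 = 150049
C(25) = 1 + C(24) + C(23) = 1 + 150049 + 92735 = 242785

242785
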